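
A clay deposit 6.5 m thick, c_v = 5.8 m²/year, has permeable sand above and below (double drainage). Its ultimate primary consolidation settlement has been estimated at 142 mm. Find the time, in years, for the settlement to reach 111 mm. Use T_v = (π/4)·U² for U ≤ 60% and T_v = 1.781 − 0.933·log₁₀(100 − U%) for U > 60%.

t ≈ 0.968 years

Drainage path length: H_d = H/2 = 3.25 m (double drainage).
U = S(t)/S_ult = 111/142 = 0.7817.
U > 60%: T_v = 1.781 − 0.933·log₁₀(100 − 78.169) = 0.53164.
t = T_v·H_d²/c_v = 0.53164×3.25²/5.8 = 0.9682 years.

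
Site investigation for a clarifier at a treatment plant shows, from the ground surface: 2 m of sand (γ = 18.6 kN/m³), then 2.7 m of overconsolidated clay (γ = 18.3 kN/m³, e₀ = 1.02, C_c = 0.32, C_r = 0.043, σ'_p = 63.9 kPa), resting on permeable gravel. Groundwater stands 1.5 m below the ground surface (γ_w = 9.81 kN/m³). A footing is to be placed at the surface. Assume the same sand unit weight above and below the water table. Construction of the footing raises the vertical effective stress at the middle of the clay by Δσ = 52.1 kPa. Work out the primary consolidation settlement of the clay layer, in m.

Mid-depth of clay below the ground surface: z = 2 + 2.7/2 = 3.35 m.
Total vertical stress at mid-clay: σ_v = 18.6×2 + 18.3×1.35 = 61.905 kPa.
Pore pressure: u = 9.81×(3.35 − 1.5) = 18.149 kPa.
Initial effective stress: σ'_0 = σ_v − u = 61.905 − 18.149 = 43.756 kPa.
Final effective stress: σ'_f = 43.756 + 52.1 = 95.856 kPa.
σ'_f = 95.856 > σ'_p = 63.9 kPa, so the stress path crosses the preconsolidation pressure — recompression up to σ'_p, then virgin compression beyond:
S_c = H/(1+e₀)·[C_r·log₁₀(σ'_p/σ'_0) + C_c·log₁₀(σ'_f/σ'_p)]
    = 2.7/2.02 × [0.043×log₁₀(63.9/43.756) + 0.32×log₁₀(95.856/63.9)]
    = 1.3366 × [0.0070719 + 0.056358] = 0.08478 m

S_c ≈ 0.0848 m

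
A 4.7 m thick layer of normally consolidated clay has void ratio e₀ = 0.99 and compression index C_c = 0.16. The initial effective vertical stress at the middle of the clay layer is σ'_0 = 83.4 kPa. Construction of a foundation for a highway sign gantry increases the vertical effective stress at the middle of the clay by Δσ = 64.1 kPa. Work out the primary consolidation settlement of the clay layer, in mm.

Final effective stress: σ'_f = σ'_0 + Δσ = 83.4 + 64.1 = 147.5 kPa.
Normally consolidated clay, so the full stress increment lies on the virgin compression line:
S_c = C_c·H/(1+e₀)·log₁₀(σ'_f/σ'_0) = 0.16×4.7/(1+0.99)×log₁₀(147.5/83.4)
    = 0.37789 × 0.24763 = 0.09358 m

S_c ≈ 93.6 mm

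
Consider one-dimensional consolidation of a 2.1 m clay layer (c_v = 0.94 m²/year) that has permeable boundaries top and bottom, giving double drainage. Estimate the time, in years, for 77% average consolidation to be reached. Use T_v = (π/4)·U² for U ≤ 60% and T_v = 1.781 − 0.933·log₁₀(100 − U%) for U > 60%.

Drainage path length: H_d = H/2 = 1.05 m (double drainage).
U > 60%: T_v = 1.781 − 0.933·log₁₀(100 − 77) = 0.51051.
t = T_v·H_d²/c_v = 0.51051×1.05²/0.94 = 0.5988 years.

t ≈ 0.599 years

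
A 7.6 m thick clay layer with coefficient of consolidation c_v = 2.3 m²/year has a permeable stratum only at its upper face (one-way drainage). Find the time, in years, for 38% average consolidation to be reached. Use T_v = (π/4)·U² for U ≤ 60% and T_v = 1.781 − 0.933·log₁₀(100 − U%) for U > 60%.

t ≈ 2.85 years

Drainage path length: H_d = H = 7.6 m (single drainage).
U ≤ 60%: T_v = (π/4)·U² = (π/4)×0.38² = 0.11341.
t = T_v·H_d²/c_v = 0.11341×7.6²/2.3 = 2.848 years.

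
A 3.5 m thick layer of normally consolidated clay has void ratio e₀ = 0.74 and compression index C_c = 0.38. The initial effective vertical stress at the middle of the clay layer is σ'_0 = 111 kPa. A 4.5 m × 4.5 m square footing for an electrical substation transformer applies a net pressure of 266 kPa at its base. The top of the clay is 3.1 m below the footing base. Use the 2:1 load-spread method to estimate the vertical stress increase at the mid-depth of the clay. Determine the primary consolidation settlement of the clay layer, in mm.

Mid-depth of clay below the footing base: z = 3.1 + 3.5/2 = 4.85 m.
Stress increase at mid-clay by the 2:1 spreading method:
Δσ = qBL/((B+z)(L+z)) = 266×4.5×4.5/((4.5+4.85)(4.5+4.85)) = 61.615 kPa
Final effective stress: σ'_f = σ'_0 + Δσ = 111 + 61.615 = 172.62 kPa.
Normally consolidated clay, so the full stress increment lies on the virgin compression line:
S_c = C_c·H/(1+e₀)·log₁₀(σ'_f/σ'_0) = 0.38×3.5/(1+0.74)×log₁₀(172.62/111)
    = 0.76437 × 0.19177 = 0.1466 m

S_c ≈ 147 mm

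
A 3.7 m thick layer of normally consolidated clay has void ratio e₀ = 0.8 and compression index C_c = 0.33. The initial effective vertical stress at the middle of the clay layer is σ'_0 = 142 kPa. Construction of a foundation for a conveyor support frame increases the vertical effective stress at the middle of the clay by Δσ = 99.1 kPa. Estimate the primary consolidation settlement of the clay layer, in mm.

S_c ≈ 156 mm

Final effective stress: σ'_f = σ'_0 + Δσ = 142 + 99.1 = 241.1 kPa.
Normally consolidated clay, so the full stress increment lies on the virgin compression line:
S_c = C_c·H/(1+e₀)·log₁₀(σ'_f/σ'_0) = 0.33×3.7/(1+0.8)×log₁₀(241.1/142)
    = 0.67833 × 0.22991 = 0.156 m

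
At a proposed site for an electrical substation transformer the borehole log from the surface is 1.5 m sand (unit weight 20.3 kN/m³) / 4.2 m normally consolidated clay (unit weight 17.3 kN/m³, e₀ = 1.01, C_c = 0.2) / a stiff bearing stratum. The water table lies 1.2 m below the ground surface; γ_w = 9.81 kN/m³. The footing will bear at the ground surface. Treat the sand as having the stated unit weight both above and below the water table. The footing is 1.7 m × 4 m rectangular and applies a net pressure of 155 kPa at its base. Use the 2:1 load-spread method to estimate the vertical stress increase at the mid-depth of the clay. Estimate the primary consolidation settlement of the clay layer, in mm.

Mid-depth of clay below the ground surface: z = 1.5 + 4.2/2 = 3.6 m.
Total vertical stress at mid-clay: σ_v = 20.3×1.5 + 17.3×2.1 = 66.78 kPa.
Pore pressure: u = 9.81×(3.6 − 1.2) = 23.544 kPa.
Initial effective stress: σ'_0 = σ_v − u = 66.78 − 23.544 = 43.236 kPa.
Stress increase at mid-clay by the 2:1 spreading method:
Δσ = qBL/((B+z)(L+z)) = 155×1.7×4/((1.7+3.6)(4+3.6)) = 26.167 kPa
Final effective stress: σ'_f = σ'_0 + Δσ = 43.236 + 26.167 = 69.403 kPa.
Normally consolidated clay, so the full stress increment lies on the virgin compression line:
S_c = C_c·H/(1+e₀)·log₁₀(σ'_f/σ'_0) = 0.2×4.2/(1+1.01)×log₁₀(69.403/43.236)
    = 0.41791 × 0.20553 = 0.08589 m

S_c ≈ 85.9 mm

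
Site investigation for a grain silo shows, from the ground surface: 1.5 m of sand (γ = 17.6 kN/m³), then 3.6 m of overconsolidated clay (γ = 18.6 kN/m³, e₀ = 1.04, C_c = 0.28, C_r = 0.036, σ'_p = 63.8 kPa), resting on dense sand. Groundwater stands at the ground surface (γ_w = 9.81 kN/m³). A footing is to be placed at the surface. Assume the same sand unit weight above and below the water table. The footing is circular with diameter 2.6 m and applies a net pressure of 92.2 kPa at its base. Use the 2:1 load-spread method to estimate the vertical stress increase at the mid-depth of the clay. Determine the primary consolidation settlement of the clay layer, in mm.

S_c ≈ 13.8 mm

Mid-depth of clay below the ground surface: z = 1.5 + 3.6/2 = 3.3 m.
Total vertical stress at mid-clay: σ_v = 17.6×1.5 + 18.6×1.8 = 59.88 kPa.
Pore pressure: u = 9.81×(3.3 − 0) = 32.373 kPa.
Initial effective stress: σ'_0 = σ_v − u = 59.88 − 32.373 = 27.507 kPa.
Stress increase at mid-clay by the 2:1 spreading method:
Δσ ≈ qD²/(D+z)² = 92.2×2.6²/(2.6+3.3)² = 17.905 kPa
Final effective stress: σ'_f = 27.507 + 17.905 = 45.412 kPa.
σ'_f = 45.412 ≤ σ'_p = 63.8 kPa, so the clay remains overconsolidated and only the recompression index applies:
S_c = C_r·H/(1+e₀)·log₁₀(σ'_f/σ'_0) = 0.036×3.6/2.04×log₁₀(45.412/27.507)
    = 0.063529 × 0.21773 = 0.01383 m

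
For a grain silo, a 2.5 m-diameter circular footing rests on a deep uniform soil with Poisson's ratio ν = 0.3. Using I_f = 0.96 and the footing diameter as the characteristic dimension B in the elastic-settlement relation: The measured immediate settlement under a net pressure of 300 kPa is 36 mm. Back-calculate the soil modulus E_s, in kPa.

E_s ≈ 18200 kPa

S_e = q·B·(1−ν²)/E_s · I_f  ⇒  E_s = q·B·(1−ν²)·I_f / S_e.
E_s = 300 × 2.5 × 0.91 × 0.96 / 0.036 = 18200 kPa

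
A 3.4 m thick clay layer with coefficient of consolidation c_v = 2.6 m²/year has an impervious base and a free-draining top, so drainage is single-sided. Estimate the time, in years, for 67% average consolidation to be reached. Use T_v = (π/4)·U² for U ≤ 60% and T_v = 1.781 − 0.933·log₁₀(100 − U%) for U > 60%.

Drainage path length: H_d = H = 3.4 m (single drainage).
U > 60%: T_v = 1.781 − 0.933·log₁₀(100 − 67) = 0.36423.
t = T_v·H_d²/c_v = 0.36423×3.4²/2.6 = 1.619 years.

t ≈ 1.62 years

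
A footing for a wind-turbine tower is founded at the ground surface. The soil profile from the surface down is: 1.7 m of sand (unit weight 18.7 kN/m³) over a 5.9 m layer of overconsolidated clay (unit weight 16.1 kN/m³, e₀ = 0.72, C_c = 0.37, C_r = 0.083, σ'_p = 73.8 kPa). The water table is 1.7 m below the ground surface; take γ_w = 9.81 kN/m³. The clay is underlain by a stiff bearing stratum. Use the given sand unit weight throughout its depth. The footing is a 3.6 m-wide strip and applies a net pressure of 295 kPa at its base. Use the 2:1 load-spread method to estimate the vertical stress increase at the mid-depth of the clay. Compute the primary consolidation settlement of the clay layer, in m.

S_c ≈ 0.536 m

Mid-depth of clay below the ground surface: z = 1.7 + 5.9/2 = 4.65 m.
Total vertical stress at mid-clay: σ_v = 18.7×1.7 + 16.1×2.95 = 79.285 kPa.
Pore pressure: u = 9.81×(4.65 − 1.7) = 28.94 kPa.
Initial effective stress: σ'_0 = σ_v − u = 79.285 − 28.94 = 50.345 kPa.
Stress increase at mid-clay by the 2:1 spreading method:
Δσ = qB/(B+z) = 295×3.6/(3.6+4.65) = 128.73 kPa
Final effective stress: σ'_f = 50.345 + 128.73 = 179.07 kPa.
σ'_f = 179.07 > σ'_p = 73.8 kPa, so the stress path crosses the preconsolidation pressure — recompression up to σ'_p, then virgin compression beyond:
S_c = H/(1+e₀)·[C_r·log₁₀(σ'_p/σ'_0) + C_c·log₁₀(σ'_f/σ'_p)]
    = 5.9/1.72 × [0.083×log₁₀(73.8/50.345) + 0.37×log₁₀(179.07/73.8)]
    = 3.4302 × [0.013786 + 0.14244] = 0.5359 m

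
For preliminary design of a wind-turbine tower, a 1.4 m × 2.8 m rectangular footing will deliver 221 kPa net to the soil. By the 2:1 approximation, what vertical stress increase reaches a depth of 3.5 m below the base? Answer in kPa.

By the 2:1 method the load spreads at 1 horizontal : 2 vertical, so at depth z the loaded area has grown by z in each plan dimension:
Δσ = qBL/((B+z)(L+z)) = 221×1.4×2.8/((1.4+3.5)(2.8+3.5)) = 28.063 kPa

Δσ_z ≈ 28.1 kPa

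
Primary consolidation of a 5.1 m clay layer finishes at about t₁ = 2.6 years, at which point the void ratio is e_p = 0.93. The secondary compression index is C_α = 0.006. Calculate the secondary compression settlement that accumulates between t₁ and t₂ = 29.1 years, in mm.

Secondary compression: S_s = C_α·H/(1+e_p)·log₁₀(t₂/t₁)
S_s = 0.006×5.1/(1+0.93)×log₁₀(29.1/2.6)
    = 0.01585 × 1.049 = 0.01663 m

S_s ≈ 16.6 mm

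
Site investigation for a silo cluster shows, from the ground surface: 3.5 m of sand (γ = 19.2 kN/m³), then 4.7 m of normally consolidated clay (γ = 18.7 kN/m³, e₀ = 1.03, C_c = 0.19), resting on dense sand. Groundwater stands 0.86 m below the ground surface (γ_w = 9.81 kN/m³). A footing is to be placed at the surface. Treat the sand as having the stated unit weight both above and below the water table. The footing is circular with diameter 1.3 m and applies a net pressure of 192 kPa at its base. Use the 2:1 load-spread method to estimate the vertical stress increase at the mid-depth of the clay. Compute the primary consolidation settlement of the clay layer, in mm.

S_c ≈ 18.6 mm

Mid-depth of clay below the ground surface: z = 3.5 + 4.7/2 = 5.85 m.
Total vertical stress at mid-clay: σ_v = 19.2×3.5 + 18.7×2.35 = 111.15 kPa.
Pore pressure: u = 9.81×(5.85 − 0.86) = 48.952 kPa.
Initial effective stress: σ'_0 = σ_v − u = 111.15 − 48.952 = 62.198 kPa.
Stress increase at mid-clay by the 2:1 spreading method:
Δσ ≈ qD²/(D+z)² = 192×1.3²/(1.3+5.85)² = 6.3471 kPa
Final effective stress: σ'_f = σ'_0 + Δσ = 62.198 + 6.3471 = 68.545 kPa.
Normally consolidated clay, so the full stress increment lies on the virgin compression line:
S_c = C_c·H/(1+e₀)·log₁₀(σ'_f/σ'_0) = 0.19×4.7/(1+1.03)×log₁₀(68.545/62.198)
    = 0.4399 × 0.042199 = 0.01856 m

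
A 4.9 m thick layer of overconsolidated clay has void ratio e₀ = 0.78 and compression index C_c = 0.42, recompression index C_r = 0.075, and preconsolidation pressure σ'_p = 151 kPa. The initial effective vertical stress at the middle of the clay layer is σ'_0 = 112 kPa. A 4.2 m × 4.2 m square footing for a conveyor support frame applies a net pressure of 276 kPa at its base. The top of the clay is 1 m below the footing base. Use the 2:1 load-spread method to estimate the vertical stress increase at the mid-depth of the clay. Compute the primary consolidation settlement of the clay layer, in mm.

S_c ≈ 156 mm

Mid-depth of clay below the footing base: z = 1 + 4.9/2 = 3.45 m.
Stress increase at mid-clay by the 2:1 spreading method:
Δσ = qBL/((B+z)(L+z)) = 276×4.2×4.2/((4.2+3.45)(4.2+3.45)) = 83.193 kPa
Final effective stress: σ'_f = 112 + 83.193 = 195.19 kPa.
σ'_f = 195.19 > σ'_p = 151 kPa, so the stress path crosses the preconsolidation pressure — recompression up to σ'_p, then virgin compression beyond:
S_c = H/(1+e₀)·[C_r·log₁₀(σ'_p/σ'_0) + C_c·log₁₀(σ'_f/σ'_p)]
    = 4.9/1.78 × [0.075×log₁₀(151/112) + 0.42×log₁₀(195.19/151)]
    = 2.7528 × [0.0097319 + 0.046822] = 0.1557 m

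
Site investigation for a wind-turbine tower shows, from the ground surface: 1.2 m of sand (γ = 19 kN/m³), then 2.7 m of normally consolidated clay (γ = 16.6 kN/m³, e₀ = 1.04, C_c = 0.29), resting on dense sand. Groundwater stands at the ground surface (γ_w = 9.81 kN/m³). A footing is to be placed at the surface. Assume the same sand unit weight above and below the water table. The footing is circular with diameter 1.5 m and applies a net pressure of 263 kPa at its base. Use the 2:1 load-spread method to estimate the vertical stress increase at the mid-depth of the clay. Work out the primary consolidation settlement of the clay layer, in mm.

S_c ≈ 171 mm

Mid-depth of clay below the ground surface: z = 1.2 + 2.7/2 = 2.55 m.
Total vertical stress at mid-clay: σ_v = 19×1.2 + 16.6×1.35 = 45.21 kPa.
Pore pressure: u = 9.81×(2.55 − 0) = 25.015 kPa.
Initial effective stress: σ'_0 = σ_v − u = 45.21 − 25.015 = 20.195 kPa.
Stress increase at mid-clay by the 2:1 spreading method:
Δσ ≈ qD²/(D+z)² = 263×1.5²/(1.5+2.55)² = 36.077 kPa
Final effective stress: σ'_f = σ'_0 + Δσ = 20.195 + 36.077 = 56.272 kPa.
Normally consolidated clay, so the full stress increment lies on the virgin compression line:
S_c = C_c·H/(1+e₀)·log₁₀(σ'_f/σ'_0) = 0.29×2.7/(1+1.04)×log₁₀(56.272/20.195)
    = 0.38382 × 0.44505 = 0.1708 m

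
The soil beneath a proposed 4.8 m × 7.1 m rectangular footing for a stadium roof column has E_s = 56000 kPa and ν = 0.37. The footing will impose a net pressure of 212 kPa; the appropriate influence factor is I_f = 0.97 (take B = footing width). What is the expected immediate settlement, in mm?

Immediate (elastic) settlement: S_e = q·B·(1−ν²)/E_s · I_f.
S_e = 212 × 4.8 × (1 − 0.37²) / 56000 × 0.97
    = 212 × 4.8 × 0.8631 / 56000 × 0.97
    = 0.01521 m = 15.21 mm

S_e ≈ 15.2 mm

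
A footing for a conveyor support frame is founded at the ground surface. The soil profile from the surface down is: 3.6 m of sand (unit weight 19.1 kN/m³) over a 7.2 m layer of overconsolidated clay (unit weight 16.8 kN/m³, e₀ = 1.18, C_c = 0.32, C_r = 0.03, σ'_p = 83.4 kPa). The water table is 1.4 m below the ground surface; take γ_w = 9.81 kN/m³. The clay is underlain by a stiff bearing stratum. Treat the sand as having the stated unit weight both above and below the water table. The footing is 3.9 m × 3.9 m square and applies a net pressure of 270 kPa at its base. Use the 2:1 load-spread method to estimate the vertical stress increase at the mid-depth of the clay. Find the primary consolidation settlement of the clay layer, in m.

Mid-depth of clay below the ground surface: z = 3.6 + 7.2/2 = 7.2 m.
Total vertical stress at mid-clay: σ_v = 19.1×3.6 + 16.8×3.6 = 129.24 kPa.
Pore pressure: u = 9.81×(7.2 − 1.4) = 56.898 kPa.
Initial effective stress: σ'_0 = σ_v − u = 129.24 − 56.898 = 72.342 kPa.
Stress increase at mid-clay by the 2:1 spreading method:
Δσ = qBL/((B+z)(L+z)) = 270×3.9×3.9/((3.9+7.2)(3.9+7.2)) = 33.331 kPa
Final effective stress: σ'_f = 72.342 + 33.331 = 105.67 kPa.
σ'_f = 105.67 > σ'_p = 83.4 kPa, so the stress path crosses the preconsolidation pressure — recompression up to σ'_p, then virgin compression beyond:
S_c = H/(1+e₀)·[C_r·log₁₀(σ'_p/σ'_0) + C_c·log₁₀(σ'_f/σ'_p)]
    = 7.2/2.18 × [0.03×log₁₀(83.4/72.342) + 0.32×log₁₀(105.67/83.4)]
    = 3.3028 × [0.0018533 + 0.032891] = 0.1148 m

S_c ≈ 0.115 m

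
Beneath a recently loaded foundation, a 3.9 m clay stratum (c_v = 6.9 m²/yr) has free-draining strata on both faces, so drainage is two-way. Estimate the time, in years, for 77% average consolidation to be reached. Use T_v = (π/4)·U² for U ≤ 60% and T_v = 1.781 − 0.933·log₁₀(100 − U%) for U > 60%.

Drainage path length: H_d = H/2 = 1.95 m (double drainage).
U > 60%: T_v = 1.781 − 0.933·log₁₀(100 − 77) = 0.51051.
t = T_v·H_d²/c_v = 0.51051×1.95²/6.9 = 0.2813 years.

t ≈ 0.281 years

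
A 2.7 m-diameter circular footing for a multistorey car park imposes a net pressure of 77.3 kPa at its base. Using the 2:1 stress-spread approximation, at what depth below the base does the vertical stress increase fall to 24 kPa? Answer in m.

2:1 spreading — at depth z the loaded area has grown by z in each plan dimension:
qD²/(D+z)² = Δσ_z ⇒ z = D(√(q/Δσ_z) − 1) = 2.7×(√(77.3/24) − 1) = 2.146 m

z ≈ 2.15 m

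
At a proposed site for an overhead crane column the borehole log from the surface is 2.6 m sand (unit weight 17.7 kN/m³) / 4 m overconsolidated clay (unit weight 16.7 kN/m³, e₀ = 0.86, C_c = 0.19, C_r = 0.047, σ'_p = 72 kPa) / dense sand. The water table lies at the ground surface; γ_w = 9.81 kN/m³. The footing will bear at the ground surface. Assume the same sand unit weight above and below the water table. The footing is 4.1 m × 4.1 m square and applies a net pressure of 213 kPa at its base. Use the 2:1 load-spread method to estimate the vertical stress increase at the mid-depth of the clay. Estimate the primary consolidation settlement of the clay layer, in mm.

Mid-depth of clay below the ground surface: z = 2.6 + 4/2 = 4.6 m.
Total vertical stress at mid-clay: σ_v = 17.7×2.6 + 16.7×2 = 79.42 kPa.
Pore pressure: u = 9.81×(4.6 − 0) = 45.126 kPa.
Initial effective stress: σ'_0 = σ_v − u = 79.42 − 45.126 = 34.294 kPa.
Stress increase at mid-clay by the 2:1 spreading method:
Δσ = qBL/((B+z)(L+z)) = 213×4.1×4.1/((4.1+4.6)(4.1+4.6)) = 47.305 kPa
Final effective stress: σ'_f = 34.294 + 47.305 = 81.599 kPa.
σ'_f = 81.599 > σ'_p = 72 kPa, so the stress path crosses the preconsolidation pressure — recompression up to σ'_p, then virgin compression beyond:
S_c = H/(1+e₀)·[C_r·log₁₀(σ'_p/σ'_0) + C_c·log₁₀(σ'_f/σ'_p)]
    = 4/1.86 × [0.047×log₁₀(72/34.294) + 0.19×log₁₀(81.599/72)]
    = 2.1505 × [0.015139 + 0.010327] = 0.05476 m

S_c ≈ 54.8 mm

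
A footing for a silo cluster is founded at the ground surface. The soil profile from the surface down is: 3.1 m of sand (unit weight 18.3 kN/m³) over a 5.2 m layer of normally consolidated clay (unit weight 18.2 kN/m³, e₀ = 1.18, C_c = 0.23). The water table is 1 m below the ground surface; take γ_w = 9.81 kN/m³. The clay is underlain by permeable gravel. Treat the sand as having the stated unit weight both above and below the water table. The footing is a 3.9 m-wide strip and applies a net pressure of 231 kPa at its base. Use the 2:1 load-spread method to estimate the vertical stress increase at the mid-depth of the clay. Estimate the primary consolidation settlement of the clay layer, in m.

S_c ≈ 0.229 m

Mid-depth of clay below the ground surface: z = 3.1 + 5.2/2 = 5.7 m.
Total vertical stress at mid-clay: σ_v = 18.3×3.1 + 18.2×2.6 = 104.05 kPa.
Pore pressure: u = 9.81×(5.7 − 1) = 46.107 kPa.
Initial effective stress: σ'_0 = σ_v − u = 104.05 − 46.107 = 57.943 kPa.
Stress increase at mid-clay by the 2:1 spreading method:
Δσ = qB/(B+z) = 231×3.9/(3.9+5.7) = 93.844 kPa
Final effective stress: σ'_f = σ'_0 + Δσ = 57.943 + 93.844 = 151.79 kPa.
Normally consolidated clay, so the full stress increment lies on the virgin compression line:
S_c = C_c·H/(1+e₀)·log₁₀(σ'_f/σ'_0) = 0.23×5.2/(1+1.18)×log₁₀(151.79/57.943)
    = 0.54862 × 0.41824 = 0.2295 m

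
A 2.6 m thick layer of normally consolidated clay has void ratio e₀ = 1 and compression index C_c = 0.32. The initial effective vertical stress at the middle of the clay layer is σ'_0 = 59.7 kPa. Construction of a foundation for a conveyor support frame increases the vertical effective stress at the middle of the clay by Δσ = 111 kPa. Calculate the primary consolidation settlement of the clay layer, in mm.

Final effective stress: σ'_f = σ'_0 + Δσ = 59.7 + 111 = 170.7 kPa.
Normally consolidated clay, so the full stress increment lies on the virgin compression line:
S_c = C_c·H/(1+e₀)·log₁₀(σ'_f/σ'_0) = 0.32×2.6/(1+1)×log₁₀(170.7/59.7)
    = 0.416 × 0.45626 = 0.1898 m

S_c ≈ 190 mm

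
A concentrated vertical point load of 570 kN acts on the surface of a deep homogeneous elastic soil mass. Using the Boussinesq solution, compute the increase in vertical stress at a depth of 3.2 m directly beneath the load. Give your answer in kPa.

Δσ_z ≈ 26.6 kPa

Boussinesq vertical stress below a point load on an elastic half-space:
Δσ_z = 3P/(2πz²) · [1 + (r/z)²]^(−5/2)
r/z = 0/3.2 = 0; [1+(r/z)²]^(−5/2) = 1.
Δσ_z = 3×570/(2π×3.2²) × 1 = 26.578 × 1 = 26.58 kPa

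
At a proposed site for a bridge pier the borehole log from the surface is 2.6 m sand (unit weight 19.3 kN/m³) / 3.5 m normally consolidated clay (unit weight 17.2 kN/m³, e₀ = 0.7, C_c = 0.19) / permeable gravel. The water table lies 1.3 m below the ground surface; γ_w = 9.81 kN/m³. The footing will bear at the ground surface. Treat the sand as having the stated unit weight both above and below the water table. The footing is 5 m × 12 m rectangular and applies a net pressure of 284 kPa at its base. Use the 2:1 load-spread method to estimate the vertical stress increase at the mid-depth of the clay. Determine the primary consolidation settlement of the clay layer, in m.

S_c ≈ 0.198 m

Mid-depth of clay below the ground surface: z = 2.6 + 3.5/2 = 4.35 m.
Total vertical stress at mid-clay: σ_v = 19.3×2.6 + 17.2×1.75 = 80.28 kPa.
Pore pressure: u = 9.81×(4.35 − 1.3) = 29.921 kPa.
Initial effective stress: σ'_0 = σ_v − u = 80.28 − 29.921 = 50.359 kPa.
Stress increase at mid-clay by the 2:1 spreading method:
Δσ = qBL/((B+z)(L+z)) = 284×5×12/((5+4.35)(12+4.35)) = 111.47 kPa
Final effective stress: σ'_f = σ'_0 + Δσ = 50.359 + 111.47 = 161.83 kPa.
Normally consolidated clay, so the full stress increment lies on the virgin compression line:
S_c = C_c·H/(1+e₀)·log₁₀(σ'_f/σ'_0) = 0.19×3.5/(1+0.7)×log₁₀(161.83/50.359)
    = 0.39118 × 0.50698 = 0.1983 m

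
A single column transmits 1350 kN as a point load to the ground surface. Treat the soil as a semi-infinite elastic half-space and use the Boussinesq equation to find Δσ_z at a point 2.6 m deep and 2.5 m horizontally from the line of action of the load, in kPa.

Δσ_z ≈ 18.6 kPa

Boussinesq vertical stress below a point load on an elastic half-space:
Δσ_z = 3P/(2πz²) · [1 + (r/z)²]^(−5/2)
r/z = 2.5/2.6 = 0.96154; [1+(r/z)²]^(−5/2) = 0.19461.
Δσ_z = 3×1350/(2π×2.6²) × 0.19461 = 95.352 × 0.19461 = 18.56 kPa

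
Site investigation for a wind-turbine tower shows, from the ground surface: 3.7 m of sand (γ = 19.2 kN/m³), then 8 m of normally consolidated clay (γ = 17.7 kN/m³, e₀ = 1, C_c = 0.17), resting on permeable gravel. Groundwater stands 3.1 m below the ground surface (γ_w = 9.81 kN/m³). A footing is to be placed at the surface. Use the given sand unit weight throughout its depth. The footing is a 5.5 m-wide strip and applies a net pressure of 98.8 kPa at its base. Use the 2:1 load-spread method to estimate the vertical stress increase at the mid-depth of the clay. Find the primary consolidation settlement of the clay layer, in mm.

Mid-depth of clay below the ground surface: z = 3.7 + 8/2 = 7.7 m.
Total vertical stress at mid-clay: σ_v = 19.2×3.7 + 17.7×4 = 141.84 kPa.
Pore pressure: u = 9.81×(7.7 − 3.1) = 45.126 kPa.
Initial effective stress: σ'_0 = σ_v − u = 141.84 − 45.126 = 96.714 kPa.
Stress increase at mid-clay by the 2:1 spreading method:
Δσ = qB/(B+z) = 98.8×5.5/(5.5+7.7) = 41.167 kPa
Final effective stress: σ'_f = σ'_0 + Δσ = 96.714 + 41.167 = 137.88 kPa.
Normally consolidated clay, so the full stress increment lies on the virgin compression line:
S_c = C_c·H/(1+e₀)·log₁₀(σ'_f/σ'_0) = 0.17×8/(1+1)×log₁₀(137.88/96.714)
    = 0.68 × 0.15401 = 0.1047 m

S_c ≈ 105 mm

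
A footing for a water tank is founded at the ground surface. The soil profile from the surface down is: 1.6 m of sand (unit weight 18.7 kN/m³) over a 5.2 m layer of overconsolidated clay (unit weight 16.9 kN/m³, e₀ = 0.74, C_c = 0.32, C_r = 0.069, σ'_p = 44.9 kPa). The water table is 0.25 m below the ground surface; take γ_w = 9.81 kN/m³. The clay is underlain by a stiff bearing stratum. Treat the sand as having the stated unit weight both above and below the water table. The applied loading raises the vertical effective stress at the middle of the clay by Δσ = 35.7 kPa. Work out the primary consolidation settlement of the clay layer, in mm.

Mid-depth of clay below the ground surface: z = 1.6 + 5.2/2 = 4.2 m.
Total vertical stress at mid-clay: σ_v = 18.7×1.6 + 16.9×2.6 = 73.86 kPa.
Pore pressure: u = 9.81×(4.2 − 0.25) = 38.75 kPa.
Initial effective stress: σ'_0 = σ_v − u = 73.86 − 38.75 = 35.11 kPa.
Final effective stress: σ'_f = 35.11 + 35.7 = 70.81 kPa.
σ'_f = 70.81 > σ'_p = 44.9 kPa, so the stress path crosses the preconsolidation pressure — recompression up to σ'_p, then virgin compression beyond:
S_c = H/(1+e₀)·[C_r·log₁₀(σ'_p/σ'_0) + C_c·log₁₀(σ'_f/σ'_p)]
    = 5.2/1.74 × [0.069×log₁₀(44.9/35.11) + 0.32×log₁₀(70.81/44.9)]
    = 2.9885 × [0.0073703 + 0.063311] = 0.2112 m

S_c ≈ 211 mm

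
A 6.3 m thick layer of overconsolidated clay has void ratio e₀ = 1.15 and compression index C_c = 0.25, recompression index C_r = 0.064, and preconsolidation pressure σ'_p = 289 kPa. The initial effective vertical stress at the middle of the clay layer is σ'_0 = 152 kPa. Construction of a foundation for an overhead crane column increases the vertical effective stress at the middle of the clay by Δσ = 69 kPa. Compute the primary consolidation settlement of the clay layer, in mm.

S_c ≈ 30.5 mm

Final effective stress: σ'_f = 152 + 69 = 221 kPa.
σ'_f = 221 ≤ σ'_p = 289 kPa, so the clay remains overconsolidated and only the recompression index applies:
S_c = C_r·H/(1+e₀)·log₁₀(σ'_f/σ'_0) = 0.064×6.3/2.15×log₁₀(221/152)
    = 0.18753 × 0.16255 = 0.03048 m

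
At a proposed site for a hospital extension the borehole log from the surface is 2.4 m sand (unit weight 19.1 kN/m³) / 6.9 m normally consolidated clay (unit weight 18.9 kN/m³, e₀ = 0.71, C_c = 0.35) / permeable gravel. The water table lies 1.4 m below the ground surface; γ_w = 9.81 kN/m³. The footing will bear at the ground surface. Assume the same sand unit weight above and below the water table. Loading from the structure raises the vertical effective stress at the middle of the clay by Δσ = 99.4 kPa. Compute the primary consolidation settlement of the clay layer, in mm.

S_c ≈ 556 mm

Mid-depth of clay below the ground surface: z = 2.4 + 6.9/2 = 5.85 m.
Total vertical stress at mid-clay: σ_v = 19.1×2.4 + 18.9×3.45 = 111.05 kPa.
Pore pressure: u = 9.81×(5.85 − 1.4) = 43.655 kPa.
Initial effective stress: σ'_0 = σ_v − u = 111.05 − 43.655 = 67.395 kPa.
Final effective stress: σ'_f = σ'_0 + Δσ = 67.395 + 99.4 = 166.8 kPa.
Normally consolidated clay, so the full stress increment lies on the virgin compression line:
S_c = C_c·H/(1+e₀)·log₁₀(σ'_f/σ'_0) = 0.35×6.9/(1+0.71)×log₁₀(166.8/67.395)
    = 1.4123 × 0.39357 = 0.5558 m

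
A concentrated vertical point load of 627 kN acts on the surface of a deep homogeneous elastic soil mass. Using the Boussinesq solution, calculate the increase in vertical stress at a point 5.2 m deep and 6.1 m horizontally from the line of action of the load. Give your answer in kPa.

Δσ_z ≈ 1.27 kPa

Boussinesq vertical stress below a point load on an elastic half-space:
Δσ_z = 3P/(2πz²) · [1 + (r/z)²]^(−5/2)
r/z = 6.1/5.2 = 1.1731; [1+(r/z)²]^(−5/2) = 0.1149.
Δσ_z = 3×627/(2π×5.2²) × 0.1149 = 11.071 × 0.1149 = 1.272 kPa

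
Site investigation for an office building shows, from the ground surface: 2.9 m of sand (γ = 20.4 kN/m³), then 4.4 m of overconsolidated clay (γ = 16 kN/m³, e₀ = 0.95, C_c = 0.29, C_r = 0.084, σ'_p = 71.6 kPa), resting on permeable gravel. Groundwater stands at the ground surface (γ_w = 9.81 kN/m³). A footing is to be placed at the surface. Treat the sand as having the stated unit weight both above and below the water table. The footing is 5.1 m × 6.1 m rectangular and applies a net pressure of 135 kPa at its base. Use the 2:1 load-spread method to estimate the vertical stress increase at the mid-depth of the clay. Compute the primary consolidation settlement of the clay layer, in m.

Mid-depth of clay below the ground surface: z = 2.9 + 4.4/2 = 5.1 m.
Total vertical stress at mid-clay: σ_v = 20.4×2.9 + 16×2.2 = 94.36 kPa.
Pore pressure: u = 9.81×(5.1 − 0) = 50.031 kPa.
Initial effective stress: σ'_0 = σ_v − u = 94.36 − 50.031 = 44.329 kPa.
Stress increase at mid-clay by the 2:1 spreading method:
Δσ = qBL/((B+z)(L+z)) = 135×5.1×6.1/((5.1+5.1)(6.1+5.1)) = 36.763 kPa
Final effective stress: σ'_f = 44.329 + 36.763 = 81.092 kPa.
σ'_f = 81.092 > σ'_p = 71.6 kPa, so the stress path crosses the preconsolidation pressure — recompression up to σ'_p, then virgin compression beyond:
S_c = H/(1+e₀)·[C_r·log₁₀(σ'_p/σ'_0) + C_c·log₁₀(σ'_f/σ'_p)]
    = 4.4/1.95 × [0.084×log₁₀(71.6/44.329) + 0.29×log₁₀(81.092/71.6)]
    = 2.2564 × [0.017491 + 0.015679] = 0.07484 m

S_c ≈ 0.0748 m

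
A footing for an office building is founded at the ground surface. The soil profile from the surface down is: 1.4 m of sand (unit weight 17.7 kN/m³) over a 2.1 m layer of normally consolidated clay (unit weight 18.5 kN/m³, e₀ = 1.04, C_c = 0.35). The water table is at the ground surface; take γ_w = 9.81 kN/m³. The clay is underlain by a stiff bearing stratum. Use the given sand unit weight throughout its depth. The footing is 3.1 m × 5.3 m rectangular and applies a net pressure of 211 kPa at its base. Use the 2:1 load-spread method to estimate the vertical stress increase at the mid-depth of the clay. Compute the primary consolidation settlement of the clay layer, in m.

S_c ≈ 0.252 m

Mid-depth of clay below the ground surface: z = 1.4 + 2.1/2 = 2.45 m.
Total vertical stress at mid-clay: σ_v = 17.7×1.4 + 18.5×1.05 = 44.205 kPa.
Pore pressure: u = 9.81×(2.45 − 0) = 24.035 kPa.
Initial effective stress: σ'_0 = σ_v − u = 44.205 − 24.035 = 20.17 kPa.
Stress increase at mid-clay by the 2:1 spreading method:
Δσ = qBL/((B+z)(L+z)) = 211×3.1×5.3/((3.1+2.45)(5.3+2.45)) = 80.598 kPa
Final effective stress: σ'_f = σ'_0 + Δσ = 20.17 + 80.598 = 100.77 kPa.
Normally consolidated clay, so the full stress increment lies on the virgin compression line:
S_c = C_c·H/(1+e₀)·log₁₀(σ'_f/σ'_0) = 0.35×2.1/(1+1.04)×log₁₀(100.77/20.17)
    = 0.36029 × 0.69863 = 0.2517 m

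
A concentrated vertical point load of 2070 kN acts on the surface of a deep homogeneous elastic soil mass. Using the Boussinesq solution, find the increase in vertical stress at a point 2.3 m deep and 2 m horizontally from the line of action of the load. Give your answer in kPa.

Δσ_z ≈ 45.7 kPa

Boussinesq vertical stress below a point load on an elastic half-space:
Δσ_z = 3P/(2πz²) · [1 + (r/z)²]^(−5/2)
r/z = 2/2.3 = 0.86957; [1+(r/z)²]^(−5/2) = 0.24468.
Δσ_z = 3×2070/(2π×2.3²) × 0.24468 = 186.83 × 0.24468 = 45.71 kPa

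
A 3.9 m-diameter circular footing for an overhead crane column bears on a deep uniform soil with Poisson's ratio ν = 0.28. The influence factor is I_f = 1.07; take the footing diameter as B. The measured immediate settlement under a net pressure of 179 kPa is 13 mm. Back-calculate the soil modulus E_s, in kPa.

S_e = q·B·(1−ν²)/E_s · I_f  ⇒  E_s = q·B·(1−ν²)·I_f / S_e.
E_s = 179 × 3.9 × 0.9216 × 1.07 / 0.013 = 52950 kPa

E_s ≈ 53000 kPa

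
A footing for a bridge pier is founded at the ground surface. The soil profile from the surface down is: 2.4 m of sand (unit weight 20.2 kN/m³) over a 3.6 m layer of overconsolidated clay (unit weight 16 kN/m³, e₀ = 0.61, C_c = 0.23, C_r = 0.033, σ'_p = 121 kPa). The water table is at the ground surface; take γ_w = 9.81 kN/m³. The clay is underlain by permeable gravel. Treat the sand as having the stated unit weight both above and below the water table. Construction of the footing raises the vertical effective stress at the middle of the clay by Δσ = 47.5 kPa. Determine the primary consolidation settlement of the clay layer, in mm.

S_c ≈ 26.9 mm

Mid-depth of clay below the ground surface: z = 2.4 + 3.6/2 = 4.2 m.
Total vertical stress at mid-clay: σ_v = 20.2×2.4 + 16×1.8 = 77.28 kPa.
Pore pressure: u = 9.81×(4.2 − 0) = 41.202 kPa.
Initial effective stress: σ'_0 = σ_v − u = 77.28 − 41.202 = 36.078 kPa.
Final effective stress: σ'_f = 36.078 + 47.5 = 83.578 kPa.
σ'_f = 83.578 ≤ σ'_p = 121 kPa, so the clay remains overconsolidated and only the recompression index applies:
S_c = C_r·H/(1+e₀)·log₁₀(σ'_f/σ'_0) = 0.033×3.6/1.61×log₁₀(83.578/36.078)
    = 0.073788 × 0.36485 = 0.02692 m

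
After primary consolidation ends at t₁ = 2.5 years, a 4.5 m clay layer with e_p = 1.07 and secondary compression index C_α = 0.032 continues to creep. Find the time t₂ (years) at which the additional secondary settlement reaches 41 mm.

t₂ ≈ 9.71 years

S_s = C_α·H/(1+e_p)·log₁₀(t₂/t₁) ⇒ log₁₀(t₂/t₁) = S_s·(1+e_p)/(C_α·H).
log₁₀(t₂/t₁) = 0.041 × (1+1.07) / (0.032×4.5) = 0.5894
t₂ = t₁ × 10^0.5894 = 2.5 × 3.885 = 9.712 years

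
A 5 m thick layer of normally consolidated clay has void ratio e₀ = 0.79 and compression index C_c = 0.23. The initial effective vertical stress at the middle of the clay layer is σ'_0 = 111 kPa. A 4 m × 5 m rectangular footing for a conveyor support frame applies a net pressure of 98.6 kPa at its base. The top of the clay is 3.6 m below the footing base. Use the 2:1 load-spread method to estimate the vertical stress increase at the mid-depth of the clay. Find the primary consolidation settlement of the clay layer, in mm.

S_c ≈ 41 mm

Mid-depth of clay below the footing base: z = 3.6 + 5/2 = 6.1 m.
Stress increase at mid-clay by the 2:1 spreading method:
Δσ = qBL/((B+z)(L+z)) = 98.6×4×5/((4+6.1)(5+6.1)) = 17.59 kPa
Final effective stress: σ'_f = σ'_0 + Δσ = 111 + 17.59 = 128.59 kPa.
Normally consolidated clay, so the full stress increment lies on the virgin compression line:
S_c = C_c·H/(1+e₀)·log₁₀(σ'_f/σ'_0) = 0.23×5/(1+0.79)×log₁₀(128.59/111)
    = 0.64246 × 0.063884 = 0.04104 m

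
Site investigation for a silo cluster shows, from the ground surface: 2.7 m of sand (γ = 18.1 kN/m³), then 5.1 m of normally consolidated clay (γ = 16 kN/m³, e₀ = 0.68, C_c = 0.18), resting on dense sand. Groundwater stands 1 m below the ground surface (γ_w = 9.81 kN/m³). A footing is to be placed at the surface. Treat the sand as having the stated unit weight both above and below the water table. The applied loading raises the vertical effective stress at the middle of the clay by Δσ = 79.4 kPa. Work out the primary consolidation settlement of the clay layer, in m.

Mid-depth of clay below the ground surface: z = 2.7 + 5.1/2 = 5.25 m.
Total vertical stress at mid-clay: σ_v = 18.1×2.7 + 16×2.55 = 89.67 kPa.
Pore pressure: u = 9.81×(5.25 − 1) = 41.693 kPa.
Initial effective stress: σ'_0 = σ_v − u = 89.67 − 41.693 = 47.977 kPa.
Final effective stress: σ'_f = σ'_0 + Δσ = 47.977 + 79.4 = 127.38 kPa.
Normally consolidated clay, so the full stress increment lies on the virgin compression line:
S_c = C_c·H/(1+e₀)·log₁₀(σ'_f/σ'_0) = 0.18×5.1/(1+0.68)×log₁₀(127.38/47.977)
    = 0.54643 × 0.42407 = 0.2317 m

S_c ≈ 0.232 m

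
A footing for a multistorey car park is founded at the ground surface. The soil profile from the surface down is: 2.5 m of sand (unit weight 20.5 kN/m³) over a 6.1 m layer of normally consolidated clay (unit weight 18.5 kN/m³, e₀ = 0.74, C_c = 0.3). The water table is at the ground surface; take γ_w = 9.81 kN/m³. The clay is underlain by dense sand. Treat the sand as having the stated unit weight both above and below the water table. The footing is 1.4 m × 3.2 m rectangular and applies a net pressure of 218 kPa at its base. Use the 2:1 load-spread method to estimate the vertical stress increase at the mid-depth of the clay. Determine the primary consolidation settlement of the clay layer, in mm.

S_c ≈ 120 mm

Mid-depth of clay below the ground surface: z = 2.5 + 6.1/2 = 5.55 m.
Total vertical stress at mid-clay: σ_v = 20.5×2.5 + 18.5×3.05 = 107.67 kPa.
Pore pressure: u = 9.81×(5.55 − 0) = 54.446 kPa.
Initial effective stress: σ'_0 = σ_v − u = 107.67 − 54.446 = 53.224 kPa.
Stress increase at mid-clay by the 2:1 spreading method:
Δσ = qBL/((B+z)(L+z)) = 218×1.4×3.2/((1.4+5.55)(3.2+5.55)) = 16.06 kPa
Final effective stress: σ'_f = σ'_0 + Δσ = 53.224 + 16.06 = 69.284 kPa.
Normally consolidated clay, so the full stress increment lies on the virgin compression line:
S_c = C_c·H/(1+e₀)·log₁₀(σ'_f/σ'_0) = 0.3×6.1/(1+0.74)×log₁₀(69.284/53.224)
    = 1.0517 × 0.11453 = 0.1205 m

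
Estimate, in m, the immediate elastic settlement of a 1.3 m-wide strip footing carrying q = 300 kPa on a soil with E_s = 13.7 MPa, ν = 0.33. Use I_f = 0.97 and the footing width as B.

Immediate (elastic) settlement: S_e = q·B·(1−ν²)/E_s · I_f.
E_s = 13.7 MPa = 13700 kPa.
S_e = 300 × 1.3 × (1 − 0.33²) / 13700 × 0.97
    = 300 × 1.3 × 0.8911 / 13700 × 0.97
    = 0.02461 m

S_e ≈ 0.0246 m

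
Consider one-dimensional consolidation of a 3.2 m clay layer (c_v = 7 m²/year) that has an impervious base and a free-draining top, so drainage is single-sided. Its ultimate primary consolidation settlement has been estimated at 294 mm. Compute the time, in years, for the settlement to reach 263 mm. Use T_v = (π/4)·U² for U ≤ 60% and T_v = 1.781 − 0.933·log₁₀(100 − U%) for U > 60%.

t ≈ 1.21 years

Drainage path length: H_d = H = 3.2 m (single drainage).
U = S(t)/S_ult = 263/294 = 0.8946.
U > 60%: T_v = 1.781 − 0.933·log₁₀(100 − 89.456) = 0.82653.
t = T_v·H_d²/c_v = 0.82653×3.2²/7 = 1.209 years.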